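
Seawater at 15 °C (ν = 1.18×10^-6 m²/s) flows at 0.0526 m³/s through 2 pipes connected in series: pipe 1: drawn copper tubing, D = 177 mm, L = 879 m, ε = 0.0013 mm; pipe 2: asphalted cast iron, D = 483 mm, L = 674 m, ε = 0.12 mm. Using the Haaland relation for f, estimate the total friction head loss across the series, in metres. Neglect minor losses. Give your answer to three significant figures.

H ≈ 16.6 m

Pipe 1: V = 2.138 m/s, Re = 3.21×10^5, ε/D = 7.34×10^-6, f = 0.01423, h_1 = f(L/D)V²/2g = 16.46 m
Pipe 2: V = 0.2871 m/s, Re = 1.18×10^5, ε/D = 2.48×10^-4, f = 0.01849, h_2 = f(L/D)V²/2g = 0.1084 m
Series → Q common, losses add: H = Σh = 16.56 m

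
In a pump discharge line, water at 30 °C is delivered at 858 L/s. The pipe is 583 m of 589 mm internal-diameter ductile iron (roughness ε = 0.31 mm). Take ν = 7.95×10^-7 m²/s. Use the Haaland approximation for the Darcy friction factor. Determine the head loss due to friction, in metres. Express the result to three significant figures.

h_f ≈ 8.56 m

V = 4Q/(πD²) = 4·0.858/(π·0.589²) = 3.149 m/s
Re = VD/ν = 3.149·0.589/7.95×10^-7 = 2.33×10^6 → turbulent
ε/D = 0.31/589 = 5.26×10^-4
Haaland: f = 0.01711
h_f = f(L/D)V²/(2g) = 0.01711·(583/0.589)·3.149²/(2·9.81) = 8.561 m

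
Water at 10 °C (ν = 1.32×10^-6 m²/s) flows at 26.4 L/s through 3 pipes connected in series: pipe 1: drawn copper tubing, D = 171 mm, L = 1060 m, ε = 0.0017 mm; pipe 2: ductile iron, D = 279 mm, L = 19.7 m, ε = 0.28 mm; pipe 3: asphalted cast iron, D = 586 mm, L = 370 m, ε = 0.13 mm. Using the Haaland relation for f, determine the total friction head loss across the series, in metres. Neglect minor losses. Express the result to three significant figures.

Pipe 1: V = 1.150 m/s, Re = 1.49×10^5, ε/D = 9.94×10^-6, f = 0.01648, h_1 = f(L/D)V²/2g = 6.879 m
Pipe 2: V = 0.4318 m/s, Re = 9.13×10^4, ε/D = 0.00100, f = 0.02216, h_2 = f(L/D)V²/2g = 0.01487 m
Pipe 3: V = 0.09789 m/s, Re = 4.35×10^4, ε/D = 2.22×10^-4, f = 0.02199, h_3 = f(L/D)V²/2g = 0.006781 m
Series → Q common, losses add: H = Σh = 6.901 m

H ≈ 6.90 m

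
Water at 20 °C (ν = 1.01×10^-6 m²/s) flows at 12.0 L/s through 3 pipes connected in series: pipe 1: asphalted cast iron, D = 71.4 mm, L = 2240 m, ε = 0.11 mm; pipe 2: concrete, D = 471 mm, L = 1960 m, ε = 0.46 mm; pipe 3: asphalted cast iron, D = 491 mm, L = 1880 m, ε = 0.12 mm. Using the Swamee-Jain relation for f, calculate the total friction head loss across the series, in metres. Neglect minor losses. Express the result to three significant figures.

Pipe 1: V = 2.997 m/s, Re = 2.12×10^5, ε/D = 0.00154, f = 0.02305, h_1 = f(L/D)V²/2g = 331.0 m
Pipe 2: V = 0.06887 m/s, Re = 3.21×10^4, ε/D = 9.77×10^-4, f = 0.02577, h_2 = f(L/D)V²/2g = 0.02593 m
Pipe 3: V = 0.06338 m/s, Re = 3.08×10^4, ε/D = 2.44×10^-4, f = 0.02397, h_3 = f(L/D)V²/2g = 0.01879 m
Series → Q common, losses add: H = Σh = 331.1 m

H ≈ 331 m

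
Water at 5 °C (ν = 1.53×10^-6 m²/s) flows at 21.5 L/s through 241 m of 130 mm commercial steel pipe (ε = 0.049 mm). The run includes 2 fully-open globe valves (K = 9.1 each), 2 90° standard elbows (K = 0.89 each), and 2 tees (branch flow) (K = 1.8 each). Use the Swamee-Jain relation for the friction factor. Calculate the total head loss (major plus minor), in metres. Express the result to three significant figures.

H_L ≈ 7.87 m

V = 4Q/(πD²) = 1.620 m/s; V²/2g = 0.1337 m
Re = 1.38×10^5, ε/D = 3.77×10^-4 → f = 0.01904 (Swamee-Jain)
Major: h_f = f(L/D)·V²/2g = 0.01904·1854·0.1337 = 4.721 m
Minor: ΣK = 23.6; h_m = ΣK·V²/2g = 3.153 m
Total H_L = 4.721 + 3.153 = 7.874 m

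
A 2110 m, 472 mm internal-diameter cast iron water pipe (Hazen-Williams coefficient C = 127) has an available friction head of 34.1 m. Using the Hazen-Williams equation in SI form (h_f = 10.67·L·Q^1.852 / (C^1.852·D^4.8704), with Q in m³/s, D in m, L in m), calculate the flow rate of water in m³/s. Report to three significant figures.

Rearranging: Q = [h_f·C^1.852·D^4.8704 / (10.67·L)]^(1/1.852)
Q = [34.1·127^1.852·0.472^4.8704 / (10.67·2110)]^0.540 = 0.5294 m³/s

Q ≈ 0.529 m³/s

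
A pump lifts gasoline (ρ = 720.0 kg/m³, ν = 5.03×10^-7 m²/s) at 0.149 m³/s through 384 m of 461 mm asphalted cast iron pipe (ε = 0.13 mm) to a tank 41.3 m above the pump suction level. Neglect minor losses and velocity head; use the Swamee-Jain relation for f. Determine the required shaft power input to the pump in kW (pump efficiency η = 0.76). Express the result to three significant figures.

V = 4Q/(πD²) = 0.8927 m/s; Re = 8.18×10^5; ε/D = 2.82×10^-4; f = 0.01575
h_f = f(L/D)V²/2g = 0.5327 m
Total head H = z + h_f = 41.3 + 0.5327 = 41.83 m
P_hyd = ρgQH = 720.0·9.81·0.149·41.83 = 44.03 kW
P_shaft = P_hyd/η = 44.03/0.76 = 57.93 kW

P_shaft ≈ 57.9 kW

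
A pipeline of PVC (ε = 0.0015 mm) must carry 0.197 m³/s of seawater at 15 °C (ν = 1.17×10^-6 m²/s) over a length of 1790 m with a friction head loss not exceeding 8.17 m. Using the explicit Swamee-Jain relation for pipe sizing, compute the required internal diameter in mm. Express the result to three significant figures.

D ≈ 396 mm

Swamee-Jain (Type III): D = 0.66·[ε^1.25·(LQ²/(gh_f))^4.75 + ν·Q^9.4·(L/(gh_f))^5.2]^0.04
LQ²/(gh_f) = 0.8668; L/(gh_f) = 22.33
Term 1 = ε^1.25·(…)^4.75 = 2.66×10^-8; Term 2 = ν·Q^9.4·(…)^5.2 = 2.82×10^-6
D = 0.66·(2.66×10^-8 + 2.82×10^-6)^0.04 = 0.3960 m = 396 mm
Check: V = 1.60 m/s, Re = 5.41×10^5, f = 0.01297, h_f = 7.64 m ≈ 8.17 m ✓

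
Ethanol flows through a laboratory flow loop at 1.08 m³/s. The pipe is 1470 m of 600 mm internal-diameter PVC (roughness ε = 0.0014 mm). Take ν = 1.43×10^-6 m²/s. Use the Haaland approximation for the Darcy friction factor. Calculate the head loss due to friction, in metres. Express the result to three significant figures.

V = 4Q/(πD²) = 4·1.08/(π·0.600²) = 3.820 m/s
Re = VD/ν = 3.820·0.600/1.43×10^-6 = 1.60×10^6 → turbulent
ε/D = 0.0014/600 = 2.33×10^-6
Haaland: f = 0.01077
h_f = f(L/D)V²/(2g) = 0.01077·(1470/0.600)·3.820²/(2·9.81) = 19.62 m

h_f ≈ 19.6 m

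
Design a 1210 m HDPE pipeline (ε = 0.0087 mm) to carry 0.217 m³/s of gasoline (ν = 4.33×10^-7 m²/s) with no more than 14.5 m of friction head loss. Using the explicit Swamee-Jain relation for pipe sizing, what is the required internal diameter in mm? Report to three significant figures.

D ≈ 327 mm

Swamee-Jain (Type III): D = 0.66·[ε^1.25·(LQ²/(gh_f))^4.75 + ν·Q^9.4·(L/(gh_f))^5.2]^0.04
LQ²/(gh_f) = 0.4006; L/(gh_f) = 8.506
Term 1 = ε^1.25·(…)^4.75 = 6.12×10^-9; Term 2 = ν·Q^9.4·(…)^5.2 = 1.71×10^-8
D = 0.66·(6.12×10^-9 + 1.71×10^-8)^0.04 = 0.3267 m = 327 mm
Check: V = 2.59 m/s, Re = 1.95×10^6, f = 0.01129, h_f = 14.3 m ≈ 14.5 m ✓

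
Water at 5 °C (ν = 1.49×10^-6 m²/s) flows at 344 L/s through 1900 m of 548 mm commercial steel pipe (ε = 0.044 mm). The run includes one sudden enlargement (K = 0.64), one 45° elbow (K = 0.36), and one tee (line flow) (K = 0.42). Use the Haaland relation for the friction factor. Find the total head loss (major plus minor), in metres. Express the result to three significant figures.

V = 4Q/(πD²) = 1.459 m/s; V²/2g = 0.1084 m
Re = 5.36×10^5, ε/D = 8.03×10^-5 → f = 0.01392 (Haaland)
Major: h_f = f(L/D)·V²/2g = 0.01392·3467·0.1084 = 5.231 m
Minor: ΣK = 1.42; h_m = ΣK·V²/2g = 0.1540 m
Total H_L = 5.231 + 0.1540 = 5.385 m

H_L ≈ 5.39 m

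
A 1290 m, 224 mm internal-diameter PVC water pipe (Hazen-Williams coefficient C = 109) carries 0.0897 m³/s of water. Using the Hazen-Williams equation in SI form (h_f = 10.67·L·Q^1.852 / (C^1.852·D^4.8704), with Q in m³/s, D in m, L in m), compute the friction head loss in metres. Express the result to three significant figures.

h_f = 10.67·1290·0.0897^1.852 / (109^1.852·0.224^4.8704) = 38.96 m

h_f ≈ 39.0 m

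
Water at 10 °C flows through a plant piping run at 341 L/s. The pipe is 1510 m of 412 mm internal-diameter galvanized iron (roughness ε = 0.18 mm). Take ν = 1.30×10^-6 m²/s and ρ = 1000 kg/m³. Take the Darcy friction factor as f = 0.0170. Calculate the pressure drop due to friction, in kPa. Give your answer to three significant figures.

V = 4Q/(πD²) = 4·0.341/(π·0.412²) = 2.558 m/s
h_f = f(L/D)V²/(2g) = 0.01700·(1510/0.412)·2.558²/(2·9.81) = 20.78 m
Δp = ρg·h_f = 1000·9.81·20.78 = 203.8 kPa

Δp ≈ 204 kPa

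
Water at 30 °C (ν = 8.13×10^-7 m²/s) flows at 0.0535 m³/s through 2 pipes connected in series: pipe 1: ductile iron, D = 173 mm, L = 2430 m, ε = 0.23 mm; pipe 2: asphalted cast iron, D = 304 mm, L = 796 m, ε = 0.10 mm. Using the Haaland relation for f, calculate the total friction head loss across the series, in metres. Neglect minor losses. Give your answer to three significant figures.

Pipe 1: V = 2.276 m/s, Re = 4.84×10^5, ε/D = 0.00133, f = 0.02155, h_1 = f(L/D)V²/2g = 79.94 m
Pipe 2: V = 0.7371 m/s, Re = 2.76×10^5, ε/D = 3.29×10^-4, f = 0.01713, h_2 = f(L/D)V²/2g = 1.242 m
Series → Q common, losses add: H = Σh = 81.18 m

H ≈ 81.2 m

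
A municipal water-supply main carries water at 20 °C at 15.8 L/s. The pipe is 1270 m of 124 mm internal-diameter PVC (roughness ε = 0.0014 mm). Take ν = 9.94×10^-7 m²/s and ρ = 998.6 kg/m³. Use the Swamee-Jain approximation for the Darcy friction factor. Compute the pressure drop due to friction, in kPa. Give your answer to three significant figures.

Δp ≈ 142 kPa

V = 4Q/(πD²) = 4·0.0158/(π·0.124²) = 1.308 m/s
Re = VD/ν = 1.308·0.124/9.94×10^-7 = 1.63×10^5 → turbulent
ε/D = 0.0014/124 = 1.13×10^-5
Swamee-Jain: f = 0.01626
h_f = f(L/D)V²/(2g) = 0.01626·(1270/0.124)·1.308²/(2·9.81) = 14.53 m
Δp = ρg·h_f = 998.6·9.81·14.53 = 142.3 kPa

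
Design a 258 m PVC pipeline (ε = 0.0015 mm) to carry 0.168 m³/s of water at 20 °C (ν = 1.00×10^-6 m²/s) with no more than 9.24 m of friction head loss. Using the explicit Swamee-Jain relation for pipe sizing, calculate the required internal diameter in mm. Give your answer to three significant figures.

D ≈ 242 mm

Swamee-Jain (Type III): D = 0.66·[ε^1.25·(LQ²/(gh_f))^4.75 + ν·Q^9.4·(L/(gh_f))^5.2]^0.04
LQ²/(gh_f) = 0.08033; L/(gh_f) = 2.846
Term 1 = ε^1.25·(…)^4.75 = 3.30×10^-13; Term 2 = ν·Q^9.4·(…)^5.2 = 1.20×10^-11
D = 0.66·(3.30×10^-13 + 1.20×10^-11)^0.04 = 0.2417 m = 242 mm
Check: V = 3.66 m/s, Re = 8.85×10^5, f = 0.01199, h_f = 8.75 m ≈ 9.24 m ✓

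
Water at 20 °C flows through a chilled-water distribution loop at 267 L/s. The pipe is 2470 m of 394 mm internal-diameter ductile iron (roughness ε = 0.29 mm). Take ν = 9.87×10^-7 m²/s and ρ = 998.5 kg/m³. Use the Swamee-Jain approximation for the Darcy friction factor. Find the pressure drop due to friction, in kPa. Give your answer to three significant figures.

V = 4Q/(πD²) = 4·0.267/(π·0.394²) = 2.190 m/s
Re = VD/ν = 2.190·0.394/9.87×10^-7 = 8.74×10^5 → turbulent
ε/D = 0.29/394 = 7.36×10^-4
Swamee-Jain: f = 0.01878
h_f = f(L/D)V²/(2g) = 0.01878·(2470/0.394)·2.190²/(2·9.81) = 28.78 m
Δp = ρg·h_f = 998.5·9.81·28.78 = 281.9 kPa

Δp ≈ 282 kPa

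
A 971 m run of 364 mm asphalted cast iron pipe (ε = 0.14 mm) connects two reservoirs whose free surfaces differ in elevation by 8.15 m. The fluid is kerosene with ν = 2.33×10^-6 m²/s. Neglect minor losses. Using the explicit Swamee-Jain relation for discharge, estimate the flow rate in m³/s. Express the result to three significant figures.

Q ≈ 0.192 m³/s

Swamee-Jain (Type II): Q = -0.965·√(gD⁵h_f/L)·ln[ε/(3.7D) + √(3.17ν²L/(gD³h_f))]
√(gD⁵h_f/L) = √(9.81·0.364⁵·8.15/971) = 0.02294
ε/(3.7D) = 1.04×10^-4; √(3.17ν²L/(gD³h_f)) = 6.58×10^-5
Q = -0.965·0.02294·ln(1.698×10^-4) = 0.1922 m³/s
Check: V = 1.85 m/s, Re = 2.88×10^5, f = 0.01769, h_f = 8.20 m ≈ 8.15 m ✓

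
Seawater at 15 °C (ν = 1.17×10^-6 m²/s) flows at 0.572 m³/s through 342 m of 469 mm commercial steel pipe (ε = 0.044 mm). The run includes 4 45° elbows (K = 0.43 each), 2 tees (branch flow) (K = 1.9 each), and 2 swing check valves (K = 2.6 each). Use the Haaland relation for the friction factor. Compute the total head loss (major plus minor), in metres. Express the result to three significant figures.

V = 4Q/(πD²) = 3.311 m/s; V²/2g = 0.5588 m
Re = 1.33×10^6, ε/D = 9.38×10^-5 → f = 0.01295 (Haaland)
Major: h_f = f(L/D)·V²/2g = 0.01295·729.2·0.5588 = 5.276 m
Minor: ΣK = 10.7; h_m = ΣK·V²/2g = 5.990 m
Total H_L = 5.276 + 5.990 = 11.27 m

H_L ≈ 11.3 m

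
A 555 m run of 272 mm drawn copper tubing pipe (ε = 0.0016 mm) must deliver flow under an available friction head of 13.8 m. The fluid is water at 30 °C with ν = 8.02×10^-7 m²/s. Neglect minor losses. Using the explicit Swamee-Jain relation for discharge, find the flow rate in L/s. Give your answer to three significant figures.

Swamee-Jain (Type II): Q = -0.965·√(gD⁵h_f/L)·ln[ε/(3.7D) + √(3.17ν²L/(gD³h_f))]
√(gD⁵h_f/L) = √(9.81·0.272⁵·13.8/555) = 0.01906
ε/(3.7D) = 1.59×10^-6; √(3.17ν²L/(gD³h_f)) = 2.04×10^-5
Q = -0.965·0.01906·ln(2.197×10^-5) = 0.1972 m³/s
Check: V = 3.39 m/s, Re = 1.15×10^6, f = 0.01150, h_f = 13.8 m ≈ 13.8 m ✓

Q ≈ 197 L/s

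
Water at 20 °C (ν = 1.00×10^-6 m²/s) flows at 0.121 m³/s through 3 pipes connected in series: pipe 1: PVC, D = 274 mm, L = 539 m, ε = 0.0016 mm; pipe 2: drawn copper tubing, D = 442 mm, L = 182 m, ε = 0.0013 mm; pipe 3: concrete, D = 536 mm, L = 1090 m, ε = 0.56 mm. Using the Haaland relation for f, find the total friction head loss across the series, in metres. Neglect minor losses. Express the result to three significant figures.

Pipe 1: V = 2.052 m/s, Re = 5.62×10^5, ε/D = 5.84×10^-6, f = 0.01286, h_1 = f(L/D)V²/2g = 5.431 m
Pipe 2: V = 0.7886 m/s, Re = 3.49×10^5, ε/D = 2.94×10^-6, f = 0.01397, h_2 = f(L/D)V²/2g = 0.1824 m
Pipe 3: V = 0.5362 m/s, Re = 2.87×10^5, ε/D = 0.00104, f = 0.02074, h_3 = f(L/D)V²/2g = 0.6183 m
Series → Q common, losses add: H = Σh = 6.232 m

H ≈ 6.23 m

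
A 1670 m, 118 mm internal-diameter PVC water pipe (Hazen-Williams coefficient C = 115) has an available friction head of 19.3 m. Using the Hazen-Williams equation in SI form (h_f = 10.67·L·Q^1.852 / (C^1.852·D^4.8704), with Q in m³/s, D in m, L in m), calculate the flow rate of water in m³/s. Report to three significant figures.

Rearranging: Q = [h_f·C^1.852·D^4.8704 / (10.67·L)]^(1/1.852)
Q = [19.3·115^1.852·0.118^4.8704 / (10.67·1670)]^0.540 = 0.01044 m³/s

Q ≈ 0.0104 m³/s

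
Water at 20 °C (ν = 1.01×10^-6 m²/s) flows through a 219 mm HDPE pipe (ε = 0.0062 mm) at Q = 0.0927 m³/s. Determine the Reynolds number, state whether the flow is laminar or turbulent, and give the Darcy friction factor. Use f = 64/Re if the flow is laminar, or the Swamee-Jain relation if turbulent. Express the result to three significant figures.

Re ≈ 5.34×10^5; turbulent; f ≈ 0.0134

V = 4Q/(πD²) = 2.461 m/s
Re = VD/ν = 2.461·0.219/1.01×10^-6 = 5.34×10^5
Re > 4000 → turbulent; ε/D = 2.83×10^-5
Swamee-Jain: f = 0.01340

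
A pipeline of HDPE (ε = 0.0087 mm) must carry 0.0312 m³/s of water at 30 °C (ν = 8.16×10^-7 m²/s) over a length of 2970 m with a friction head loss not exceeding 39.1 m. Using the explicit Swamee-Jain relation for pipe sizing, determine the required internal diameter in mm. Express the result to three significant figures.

D ≈ 158 mm

Swamee-Jain (Type III): D = 0.66·[ε^1.25·(LQ²/(gh_f))^4.75 + ν·Q^9.4·(L/(gh_f))^5.2]^0.04
LQ²/(gh_f) = 0.007537; L/(gh_f) = 7.743
Term 1 = ε^1.25·(…)^4.75 = 3.90×10^-17; Term 2 = ν·Q^9.4·(…)^5.2 = 2.39×10^-16
D = 0.66·(3.90×10^-17 + 2.39×10^-16)^0.04 = 0.1575 m = 158 mm
Check: V = 1.60 m/s, Re = 3.09×10^5, f = 0.01492, h_f = 36.8 m ≈ 39.1 m ✓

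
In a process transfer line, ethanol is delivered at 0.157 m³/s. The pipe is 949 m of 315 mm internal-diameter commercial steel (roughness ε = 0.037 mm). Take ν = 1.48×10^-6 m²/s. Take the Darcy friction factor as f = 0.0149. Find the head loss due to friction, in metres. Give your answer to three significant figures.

V = 4Q/(πD²) = 4·0.157/(π·0.315²) = 2.015 m/s
h_f = f(L/D)V²/(2g) = 0.01490·(949/0.315)·2.015²/(2·9.81) = 9.286 m

h_f ≈ 9.29 m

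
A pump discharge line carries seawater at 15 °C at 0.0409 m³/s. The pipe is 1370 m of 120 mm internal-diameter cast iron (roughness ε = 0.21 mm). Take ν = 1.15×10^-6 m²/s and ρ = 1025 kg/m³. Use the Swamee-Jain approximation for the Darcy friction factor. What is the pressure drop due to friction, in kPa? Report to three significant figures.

Δp ≈ 1780 kPa

V = 4Q/(πD²) = 4·0.0409/(π·0.120²) = 3.616 m/s
Re = VD/ν = 3.616·0.120/1.15×10^-6 = 3.77×10^5 → turbulent
ε/D = 0.21/120 = 0.00175
Swamee-Jain: f = 0.02327
h_f = f(L/D)V²/(2g) = 0.02327·(1370/0.120)·3.616²/(2·9.81) = 177.1 m
Δp = ρg·h_f = 1025·9.81·177.1 = 1781 kPa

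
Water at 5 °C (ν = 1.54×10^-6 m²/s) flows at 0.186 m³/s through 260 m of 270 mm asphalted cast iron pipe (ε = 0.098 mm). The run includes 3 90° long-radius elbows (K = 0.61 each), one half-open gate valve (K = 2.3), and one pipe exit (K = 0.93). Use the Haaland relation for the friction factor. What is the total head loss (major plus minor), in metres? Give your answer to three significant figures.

H_L ≈ 11.3 m

V = 4Q/(πD²) = 3.249 m/s; V²/2g = 0.5379 m
Re = 5.70×10^5, ε/D = 3.63×10^-4 → f = 0.01652 (Haaland)
Major: h_f = f(L/D)·V²/2g = 0.01652·963.0·0.5379 = 8.559 m
Minor: ΣK = 5.06; h_m = ΣK·V²/2g = 2.722 m
Total H_L = 8.559 + 2.722 = 11.28 m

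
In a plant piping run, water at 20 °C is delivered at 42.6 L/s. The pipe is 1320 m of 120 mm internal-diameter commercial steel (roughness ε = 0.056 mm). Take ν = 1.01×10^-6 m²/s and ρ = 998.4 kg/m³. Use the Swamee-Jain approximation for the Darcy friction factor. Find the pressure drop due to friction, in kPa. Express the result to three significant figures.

V = 4Q/(πD²) = 4·0.0426/(π·0.120²) = 3.767 m/s
Re = VD/ν = 3.767·0.120/1.01×10^-6 = 4.48×10^5 → turbulent
ε/D = 0.056/120 = 4.67×10^-4
Swamee-Jain: f = 0.01767
h_f = f(L/D)V²/(2g) = 0.01767·(1320/0.120)·3.767²/(2·9.81) = 140.6 m
Δp = ρg·h_f = 998.4·9.81·140.6 = 1377 kPa

Δp ≈ 1380 kPa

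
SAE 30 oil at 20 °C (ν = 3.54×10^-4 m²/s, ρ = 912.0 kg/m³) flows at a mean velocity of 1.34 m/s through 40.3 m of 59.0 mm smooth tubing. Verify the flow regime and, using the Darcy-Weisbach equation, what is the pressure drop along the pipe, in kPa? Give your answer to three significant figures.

Δp ≈ 160 kPa

Re = VD/ν = 1.34·0.05900/3.54×10^-4 = 223 → laminar (Re < 2300)
f = 64/Re = 0.2866
h_f = f(L/D)V²/(2g) = 0.2866·(40.3/0.05900)·1.34²/(2·9.81) = 17.91 m
Δp = ρg·h_f = 912.0·9.81·17.91 = 160.3 kPa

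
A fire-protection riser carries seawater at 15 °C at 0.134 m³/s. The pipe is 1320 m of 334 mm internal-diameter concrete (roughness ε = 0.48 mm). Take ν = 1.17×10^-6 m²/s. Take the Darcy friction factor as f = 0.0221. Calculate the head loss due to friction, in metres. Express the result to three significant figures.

V = 4Q/(πD²) = 4·0.134/(π·0.334²) = 1.529 m/s
h_f = f(L/D)V²/(2g) = 0.02210·(1320/0.334)·1.529²/(2·9.81) = 10.41 m

h_f ≈ 10.4 m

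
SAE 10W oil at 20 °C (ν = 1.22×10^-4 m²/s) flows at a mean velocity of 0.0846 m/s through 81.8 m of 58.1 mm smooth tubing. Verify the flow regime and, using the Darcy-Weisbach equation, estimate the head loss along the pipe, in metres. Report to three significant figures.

Re = VD/ν = 0.0846·0.05810/1.22×10^-4 = 40.3 → laminar (Re < 2300)
f = 64/Re = 1.589
h_f = f(L/D)V²/(2g) = 1.589·(81.8/0.05810)·0.0846²/(2·9.81) = 0.8159 m

h_f ≈ 0.816 m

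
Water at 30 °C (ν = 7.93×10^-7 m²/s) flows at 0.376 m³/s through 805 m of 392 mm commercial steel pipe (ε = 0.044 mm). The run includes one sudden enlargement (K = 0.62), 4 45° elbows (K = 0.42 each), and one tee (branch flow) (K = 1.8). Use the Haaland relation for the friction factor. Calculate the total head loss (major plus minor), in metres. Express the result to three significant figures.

V = 4Q/(πD²) = 3.115 m/s; V²/2g = 0.4947 m
Re = 1.54×10^6, ε/D = 1.12×10^-4 → f = 0.01312 (Haaland)
Major: h_f = f(L/D)·V²/2g = 0.01312·2054·0.4947 = 13.33 m
Minor: ΣK = 4.10; h_m = ΣK·V²/2g = 2.028 m
Total H_L = 13.33 + 2.028 = 15.36 m

H_L ≈ 15.4 m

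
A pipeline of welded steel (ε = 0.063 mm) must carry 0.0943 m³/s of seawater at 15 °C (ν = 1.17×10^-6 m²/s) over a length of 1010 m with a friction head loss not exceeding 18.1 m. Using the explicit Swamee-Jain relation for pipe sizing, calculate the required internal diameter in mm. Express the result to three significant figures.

Swamee-Jain (Type III): D = 0.66·[ε^1.25·(LQ²/(gh_f))^4.75 + ν·Q^9.4·(L/(gh_f))^5.2]^0.04
LQ²/(gh_f) = 0.05058; L/(gh_f) = 5.688
Term 1 = ε^1.25·(…)^4.75 = 3.92×10^-12; Term 2 = ν·Q^9.4·(…)^5.2 = 2.26×10^-12
D = 0.66·(3.92×10^-12 + 2.26×10^-12)^0.04 = 0.2351 m = 235 mm
Check: V = 2.17 m/s, Re = 4.37×10^5, f = 0.01628, h_f = 16.8 m ≈ 18.1 m ✓

D ≈ 235 mm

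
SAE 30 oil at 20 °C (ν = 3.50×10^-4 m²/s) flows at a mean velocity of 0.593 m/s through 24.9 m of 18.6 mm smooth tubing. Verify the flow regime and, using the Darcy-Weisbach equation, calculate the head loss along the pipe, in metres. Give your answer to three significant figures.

Re = VD/ν = 0.593·0.01860/3.50×10^-4 = 31.5 → laminar (Re < 2300)
f = 64/Re = 2.031
h_f = f(L/D)V²/(2g) = 2.031·(24.9/0.01860)·0.593²/(2·9.81) = 48.73 m

h_f ≈ 48.7 m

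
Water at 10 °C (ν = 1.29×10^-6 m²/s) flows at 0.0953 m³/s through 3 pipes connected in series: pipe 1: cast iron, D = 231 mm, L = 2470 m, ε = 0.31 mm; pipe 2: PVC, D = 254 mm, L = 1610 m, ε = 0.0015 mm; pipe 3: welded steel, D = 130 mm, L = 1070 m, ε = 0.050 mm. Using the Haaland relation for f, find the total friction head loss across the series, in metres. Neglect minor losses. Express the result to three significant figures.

Pipe 1: V = 2.274 m/s, Re = 4.07×10^5, ε/D = 0.00134, f = 0.02168, h_1 = f(L/D)V²/2g = 61.10 m
Pipe 2: V = 1.881 m/s, Re = 3.70×10^5, ε/D = 5.91×10^-6, f = 0.01385, h_2 = f(L/D)V²/2g = 15.82 m
Pipe 3: V = 7.180 m/s, Re = 7.24×10^5, ε/D = 3.85×10^-4, f = 0.01651, h_3 = f(L/D)V²/2g = 357.0 m
Series → Q common, losses add: H = Σh = 433.9 m

H ≈ 434 m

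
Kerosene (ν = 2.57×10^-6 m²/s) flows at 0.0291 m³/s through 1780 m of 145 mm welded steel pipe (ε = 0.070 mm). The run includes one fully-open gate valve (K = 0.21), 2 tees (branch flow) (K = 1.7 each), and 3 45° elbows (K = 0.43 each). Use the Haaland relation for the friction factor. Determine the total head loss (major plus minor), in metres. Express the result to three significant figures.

V = 4Q/(πD²) = 1.762 m/s; V²/2g = 0.1583 m
Re = 9.94×10^4, ε/D = 4.83×10^-4 → f = 0.02001 (Haaland)
Major: h_f = f(L/D)·V²/2g = 0.02001·12276·0.1583 = 38.88 m
Minor: ΣK = 4.90; h_m = ΣK·V²/2g = 0.7756 m
Total H_L = 38.88 + 0.7756 = 39.65 m

H_L ≈ 39.7 m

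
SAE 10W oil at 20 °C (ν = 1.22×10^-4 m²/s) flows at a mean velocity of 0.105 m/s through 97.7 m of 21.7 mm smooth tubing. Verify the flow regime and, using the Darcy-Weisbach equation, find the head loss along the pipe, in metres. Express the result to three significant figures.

h_f ≈ 8.67 m

Re = VD/ν = 0.105·0.02170/1.22×10^-4 = 18.7 → laminar (Re < 2300)
f = 64/Re = 3.427
h_f = f(L/D)V²/(2g) = 3.427·(97.7/0.02170)·0.105²/(2·9.81) = 8.670 m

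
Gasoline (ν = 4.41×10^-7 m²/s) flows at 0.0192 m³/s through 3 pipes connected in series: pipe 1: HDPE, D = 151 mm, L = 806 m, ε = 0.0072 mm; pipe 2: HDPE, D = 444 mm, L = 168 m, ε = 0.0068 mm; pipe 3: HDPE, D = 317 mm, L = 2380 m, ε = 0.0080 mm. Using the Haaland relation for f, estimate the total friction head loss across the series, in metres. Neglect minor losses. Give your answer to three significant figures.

Pipe 1: V = 1.072 m/s, Re = 3.67×10^5, ε/D = 4.77×10^-5, f = 0.01429, h_1 = f(L/D)V²/2g = 4.469 m
Pipe 2: V = 0.1240 m/s, Re = 1.25×10^5, ε/D = 1.53×10^-5, f = 0.01709, h_2 = f(L/D)V²/2g = 0.005069 m
Pipe 3: V = 0.2433 m/s, Re = 1.75×10^5, ε/D = 2.52×10^-5, f = 0.01606, h_3 = f(L/D)V²/2g = 0.3637 m
Series → Q common, losses add: H = Σh = 4.838 m

H ≈ 4.84 m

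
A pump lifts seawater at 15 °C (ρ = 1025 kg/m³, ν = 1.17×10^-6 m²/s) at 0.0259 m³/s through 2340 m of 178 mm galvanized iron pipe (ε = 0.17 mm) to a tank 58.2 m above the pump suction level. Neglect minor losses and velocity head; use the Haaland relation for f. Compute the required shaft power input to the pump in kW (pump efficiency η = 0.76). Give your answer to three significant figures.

V = 4Q/(πD²) = 1.041 m/s; Re = 1.58×10^5; ε/D = 9.55×10^-4; f = 0.02103
h_f = f(L/D)V²/2g = 15.26 m
Total head H = z + h_f = 58.2 + 15.26 = 73.46 m
P_hyd = ρgQH = 1025·9.81·0.0259·73.46 = 19.13 kW
P_shaft = P_hyd/η = 19.13/0.76 = 25.17 kW

P_shaft ≈ 25.2 kW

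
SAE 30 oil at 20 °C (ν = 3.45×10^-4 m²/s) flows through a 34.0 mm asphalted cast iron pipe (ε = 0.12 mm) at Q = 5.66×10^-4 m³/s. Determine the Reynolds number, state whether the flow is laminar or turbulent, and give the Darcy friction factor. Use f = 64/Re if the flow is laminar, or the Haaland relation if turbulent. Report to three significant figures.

Re ≈ 61.4; laminar; f = 64/Re ≈ 1.04

V = 4Q/(πD²) = 0.6234 m/s
Re = VD/ν = 0.6234·0.0340/3.45×10^-4 = 61.4
Re < 2300 → laminar → f = 64/Re = 1.042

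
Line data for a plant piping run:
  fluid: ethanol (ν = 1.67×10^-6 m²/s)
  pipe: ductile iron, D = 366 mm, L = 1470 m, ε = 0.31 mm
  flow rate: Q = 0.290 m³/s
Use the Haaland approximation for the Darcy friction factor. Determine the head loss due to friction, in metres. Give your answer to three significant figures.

h_f ≈ 30.2 m

V = 4Q/(πD²) = 4·0.290/(π·0.366²) = 2.756 m/s
Re = VD/ν = 2.756·0.366/1.67×10^-6 = 6.04×10^5 → turbulent
ε/D = 0.31/366 = 8.47×10^-4
Haaland: f = 0.01939
h_f = f(L/D)V²/(2g) = 0.01939·(1470/0.366)·2.756²/(2·9.81) = 30.16 m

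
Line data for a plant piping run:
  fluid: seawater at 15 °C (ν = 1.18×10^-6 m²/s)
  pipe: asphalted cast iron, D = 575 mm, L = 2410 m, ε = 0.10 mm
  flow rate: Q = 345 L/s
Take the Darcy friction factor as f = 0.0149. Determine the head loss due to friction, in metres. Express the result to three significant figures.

V = 4Q/(πD²) = 4·0.345/(π·0.575²) = 1.329 m/s
h_f = f(L/D)V²/(2g) = 0.01490·(2410/0.575)·1.329²/(2·9.81) = 5.619 m

h_f ≈ 5.62 m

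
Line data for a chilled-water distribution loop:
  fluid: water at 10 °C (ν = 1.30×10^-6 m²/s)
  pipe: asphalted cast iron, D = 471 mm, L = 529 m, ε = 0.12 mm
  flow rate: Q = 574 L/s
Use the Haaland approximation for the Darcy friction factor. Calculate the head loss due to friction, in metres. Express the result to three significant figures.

h_f ≈ 9.36 m

V = 4Q/(πD²) = 4·0.574/(π·0.471²) = 3.294 m/s
Re = VD/ν = 3.294·0.471/1.30×10^-6 = 1.19×10^6 → turbulent
ε/D = 0.12/471 = 2.55×10^-4
Haaland: f = 0.01507
h_f = f(L/D)V²/(2g) = 0.01507·(529/0.471)·3.294²/(2·9.81) = 9.360 m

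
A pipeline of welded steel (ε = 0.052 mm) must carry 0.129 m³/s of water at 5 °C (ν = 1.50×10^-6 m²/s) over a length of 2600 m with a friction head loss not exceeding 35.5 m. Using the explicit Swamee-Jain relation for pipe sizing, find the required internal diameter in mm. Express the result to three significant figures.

Swamee-Jain (Type III): D = 0.66·[ε^1.25·(LQ²/(gh_f))^4.75 + ν·Q^9.4·(L/(gh_f))^5.2]^0.04
LQ²/(gh_f) = 0.1242; L/(gh_f) = 7.466
Term 1 = ε^1.25·(…)^4.75 = 2.20×10^-10; Term 2 = ν·Q^9.4·(…)^5.2 = 2.27×10^-10
D = 0.66·(2.20×10^-10 + 2.27×10^-10)^0.04 = 0.2790 m = 279 mm
Check: V = 2.11 m/s, Re = 3.93×10^5, f = 0.01574, h_f = 33.3 m ≈ 35.5 m ✓

D ≈ 279 mm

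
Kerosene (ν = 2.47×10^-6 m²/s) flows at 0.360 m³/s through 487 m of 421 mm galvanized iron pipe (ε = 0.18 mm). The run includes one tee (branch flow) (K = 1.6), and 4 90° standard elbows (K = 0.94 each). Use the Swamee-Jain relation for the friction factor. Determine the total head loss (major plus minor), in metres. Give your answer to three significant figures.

V = 4Q/(πD²) = 2.586 m/s; V²/2g = 0.3409 m
Re = 4.41×10^5, ε/D = 4.28×10^-4 → f = 0.01743 (Swamee-Jain)
Major: h_f = f(L/D)·V²/2g = 0.01743·1157·0.3409 = 6.874 m
Minor: ΣK = 5.36; h_m = ΣK·V²/2g = 1.827 m
Total H_L = 6.874 + 1.827 = 8.701 m

H_L ≈ 8.70 m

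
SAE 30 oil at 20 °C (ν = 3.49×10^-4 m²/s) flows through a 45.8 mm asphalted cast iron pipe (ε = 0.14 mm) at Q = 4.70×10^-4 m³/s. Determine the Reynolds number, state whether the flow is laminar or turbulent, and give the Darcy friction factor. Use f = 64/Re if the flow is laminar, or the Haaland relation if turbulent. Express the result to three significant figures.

Re ≈ 37.4; laminar; f = 64/Re ≈ 1.71

V = 4Q/(πD²) = 0.2853 m/s
Re = VD/ν = 0.2853·0.0458/3.49×10^-4 = 37.4
Re < 2300 → laminar → f = 64/Re = 1.709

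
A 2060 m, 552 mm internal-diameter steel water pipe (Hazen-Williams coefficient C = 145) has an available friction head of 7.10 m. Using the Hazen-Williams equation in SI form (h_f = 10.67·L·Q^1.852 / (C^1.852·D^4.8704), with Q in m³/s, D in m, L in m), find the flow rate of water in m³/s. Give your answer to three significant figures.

Q ≈ 0.396 m³/s

Rearranging: Q = [h_f·C^1.852·D^4.8704 / (10.67·L)]^(1/1.852)
Q = [7.10·145^1.852·0.552^4.8704 / (10.67·2060)]^0.540 = 0.3961 m³/s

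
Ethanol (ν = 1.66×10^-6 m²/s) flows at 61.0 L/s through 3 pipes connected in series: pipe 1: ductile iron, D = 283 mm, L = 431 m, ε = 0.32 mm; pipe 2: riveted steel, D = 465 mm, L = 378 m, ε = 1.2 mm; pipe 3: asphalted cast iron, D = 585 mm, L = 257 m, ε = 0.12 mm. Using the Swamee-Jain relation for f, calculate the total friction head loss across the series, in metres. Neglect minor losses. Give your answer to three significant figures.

H ≈ 1.77 m

Pipe 1: V = 0.9698 m/s, Re = 1.65×10^5, ε/D = 0.00113, f = 0.02194, h_1 = f(L/D)V²/2g = 1.602 m
Pipe 2: V = 0.3592 m/s, Re = 1.01×10^5, ε/D = 0.00258, f = 0.02676, h_2 = f(L/D)V²/2g = 0.1431 m
Pipe 3: V = 0.2269 m/s, Re = 8.00×10^4, ε/D = 2.05×10^-4, f = 0.01976, h_3 = f(L/D)V²/2g = 0.02279 m
Series → Q common, losses add: H = Σh = 1.767 m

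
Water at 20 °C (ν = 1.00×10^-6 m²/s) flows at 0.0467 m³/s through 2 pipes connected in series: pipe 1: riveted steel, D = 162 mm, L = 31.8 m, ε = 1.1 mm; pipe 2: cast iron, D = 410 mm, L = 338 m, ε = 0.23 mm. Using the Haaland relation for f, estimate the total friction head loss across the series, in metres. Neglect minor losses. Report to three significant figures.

Pipe 1: V = 2.266 m/s, Re = 3.67×10^5, ε/D = 0.00679, f = 0.03365, h_1 = f(L/D)V²/2g = 1.728 m
Pipe 2: V = 0.3537 m/s, Re = 1.45×10^5, ε/D = 5.61×10^-4, f = 0.01950, h_2 = f(L/D)V²/2g = 0.1025 m
Series → Q common, losses add: H = Σh = 1.831 m

H ≈ 1.83 m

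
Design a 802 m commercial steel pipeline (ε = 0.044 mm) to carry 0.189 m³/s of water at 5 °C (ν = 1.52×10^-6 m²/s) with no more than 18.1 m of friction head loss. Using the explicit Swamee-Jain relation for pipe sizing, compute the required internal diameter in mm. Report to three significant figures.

D ≈ 290 mm

Swamee-Jain (Type III): D = 0.66·[ε^1.25·(LQ²/(gh_f))^4.75 + ν·Q^9.4·(L/(gh_f))^5.2]^0.04
LQ²/(gh_f) = 0.1613; L/(gh_f) = 4.517
Term 1 = ε^1.25·(…)^4.75 = 6.18×10^-10; Term 2 = ν·Q^9.4·(…)^5.2 = 6.10×10^-10
D = 0.66·(6.18×10^-10 + 6.10×10^-10)^0.04 = 0.2905 m = 290 mm
Check: V = 2.85 m/s, Re = 5.45×10^5, f = 0.01491, h_f = 17.1 m ≈ 18.1 m ✓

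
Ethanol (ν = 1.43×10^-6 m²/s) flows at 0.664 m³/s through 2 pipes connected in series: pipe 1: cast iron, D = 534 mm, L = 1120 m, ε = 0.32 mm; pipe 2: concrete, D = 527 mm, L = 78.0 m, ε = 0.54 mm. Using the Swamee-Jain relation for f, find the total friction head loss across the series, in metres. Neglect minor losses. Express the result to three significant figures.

Pipe 1: V = 2.965 m/s, Re = 1.11×10^6, ε/D = 5.99×10^-4, f = 0.01789, h_1 = f(L/D)V²/2g = 16.81 m
Pipe 2: V = 3.044 m/s, Re = 1.12×10^6, ε/D = 0.00102, f = 0.02010, h_2 = f(L/D)V²/2g = 1.405 m
Series → Q common, losses add: H = Σh = 18.22 m

H ≈ 18.2 m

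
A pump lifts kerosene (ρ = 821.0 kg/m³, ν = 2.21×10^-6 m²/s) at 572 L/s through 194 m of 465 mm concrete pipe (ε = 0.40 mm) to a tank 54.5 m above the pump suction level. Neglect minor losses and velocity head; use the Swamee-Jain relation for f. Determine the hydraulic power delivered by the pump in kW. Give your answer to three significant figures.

V = 4Q/(πD²) = 3.368 m/s; Re = 7.09×10^5; ε/D = 8.60×10^-4; f = 0.01952
h_f = f(L/D)V²/2g = 4.708 m
Total head H = z + h_f = 54.5 + 4.708 = 59.21 m
P_hyd = ρgQH = 821.0·9.81·0.572·59.21 = 272.8 kW

P_hyd ≈ 273 kW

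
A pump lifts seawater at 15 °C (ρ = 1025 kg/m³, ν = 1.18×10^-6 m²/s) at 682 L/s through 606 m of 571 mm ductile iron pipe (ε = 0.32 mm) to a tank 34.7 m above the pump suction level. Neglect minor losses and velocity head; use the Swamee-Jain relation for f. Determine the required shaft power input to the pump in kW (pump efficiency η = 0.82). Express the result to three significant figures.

V = 4Q/(πD²) = 2.663 m/s; Re = 1.29×10^6; ε/D = 5.60×10^-4; f = 0.01759
h_f = f(L/D)V²/2g = 6.747 m
Total head H = z + h_f = 34.7 + 6.747 = 41.45 m
P_hyd = ρgQH = 1025·9.81·0.682·41.45 = 284.2 kW
P_shaft = P_hyd/η = 284.2/0.82 = 346.6 kW

P_shaft ≈ 347 kW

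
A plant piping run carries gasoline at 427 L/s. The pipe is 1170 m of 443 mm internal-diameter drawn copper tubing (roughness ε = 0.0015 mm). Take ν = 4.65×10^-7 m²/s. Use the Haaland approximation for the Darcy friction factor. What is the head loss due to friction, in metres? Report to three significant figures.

h_f ≈ 10.3 m

V = 4Q/(πD²) = 4·0.427/(π·0.443²) = 2.770 m/s
Re = VD/ν = 2.770·0.443/4.65×10^-7 = 2.64×10^6 → turbulent
ε/D = 0.0015/443 = 3.39×10^-6
Haaland: f = 0.01002
h_f = f(L/D)V²/(2g) = 0.01002·(1170/0.443)·2.770²/(2·9.81) = 10.35 m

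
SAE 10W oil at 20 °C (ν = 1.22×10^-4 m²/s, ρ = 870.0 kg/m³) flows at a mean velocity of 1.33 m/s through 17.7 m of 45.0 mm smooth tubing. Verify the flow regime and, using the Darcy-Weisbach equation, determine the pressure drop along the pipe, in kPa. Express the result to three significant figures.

Δp ≈ 39.5 kPa

Re = VD/ν = 1.33·0.04500/1.22×10^-4 = 491 → laminar (Re < 2300)
f = 64/Re = 0.1305
h_f = f(L/D)V²/(2g) = 0.1305·(17.7/0.04500)·1.33²/(2·9.81) = 4.626 m
Δp = ρg·h_f = 870.0·9.81·4.626 = 39.48 kPa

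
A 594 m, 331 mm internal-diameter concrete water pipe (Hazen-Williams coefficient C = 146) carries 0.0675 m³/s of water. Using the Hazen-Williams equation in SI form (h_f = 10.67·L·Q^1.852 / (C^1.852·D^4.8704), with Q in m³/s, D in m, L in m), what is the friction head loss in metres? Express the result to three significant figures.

h_f = 10.67·594·0.0675^1.852 / (146^1.852·0.331^4.8704) = 0.9206 m

h_f ≈ 0.921 m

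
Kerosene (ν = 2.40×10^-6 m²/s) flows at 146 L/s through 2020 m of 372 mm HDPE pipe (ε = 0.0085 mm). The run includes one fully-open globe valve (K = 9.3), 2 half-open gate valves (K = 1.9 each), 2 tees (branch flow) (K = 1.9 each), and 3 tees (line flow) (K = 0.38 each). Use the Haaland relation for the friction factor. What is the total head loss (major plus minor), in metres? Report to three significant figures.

V = 4Q/(πD²) = 1.343 m/s; V²/2g = 0.09197 m
Re = 2.08×10^5, ε/D = 2.28×10^-5 → f = 0.01553 (Haaland)
Major: h_f = f(L/D)·V²/2g = 0.01553·5430·0.09197 = 7.754 m
Minor: ΣK = 18.0; h_m = ΣK·V²/2g = 1.659 m
Total H_L = 7.754 + 1.659 = 9.413 m

H_L ≈ 9.41 m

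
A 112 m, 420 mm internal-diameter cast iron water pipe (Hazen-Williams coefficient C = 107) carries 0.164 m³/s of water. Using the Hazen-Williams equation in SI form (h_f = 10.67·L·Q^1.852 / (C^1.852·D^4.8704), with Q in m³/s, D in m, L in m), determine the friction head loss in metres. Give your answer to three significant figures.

h_f = 10.67·112·0.164^1.852 / (107^1.852·0.420^4.8704) = 0.5009 m

h_f ≈ 0.501 m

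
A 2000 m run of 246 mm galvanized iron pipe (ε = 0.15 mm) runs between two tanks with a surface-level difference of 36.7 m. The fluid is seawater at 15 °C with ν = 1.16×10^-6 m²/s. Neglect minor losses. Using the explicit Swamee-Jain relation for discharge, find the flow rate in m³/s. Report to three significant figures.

Swamee-Jain (Type II): Q = -0.965·√(gD⁵h_f/L)·ln[ε/(3.7D) + √(3.17ν²L/(gD³h_f))]
√(gD⁵h_f/L) = √(9.81·0.246⁵·36.7/2000) = 0.01273
ε/(3.7D) = 1.65×10^-4; √(3.17ν²L/(gD³h_f)) = 3.99×10^-5
Q = -0.965·0.01273·ln(2.047×10^-4) = 0.1044 m³/s
Check: V = 2.20 m/s, Re = 4.66×10^5, f = 0.01849, h_f = 37.0 m ≈ 36.7 m ✓

Q ≈ 0.104 m³/s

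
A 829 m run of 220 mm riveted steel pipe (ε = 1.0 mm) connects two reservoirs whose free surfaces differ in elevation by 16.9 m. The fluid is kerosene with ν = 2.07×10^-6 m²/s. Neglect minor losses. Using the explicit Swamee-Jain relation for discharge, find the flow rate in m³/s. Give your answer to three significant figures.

Swamee-Jain (Type II): Q = -0.965·√(gD⁵h_f/L)·ln[ε/(3.7D) + √(3.17ν²L/(gD³h_f))]
√(gD⁵h_f/L) = √(9.81·0.220⁵·16.9/829) = 0.01015
ε/(3.7D) = 0.00123; √(3.17ν²L/(gD³h_f)) = 7.99×10^-5
Q = -0.965·0.01015·ln(0.001308) = 0.06504 m³/s
Check: V = 1.71 m/s, Re = 1.82×10^5, f = 0.03025, h_f = 17.0 m ≈ 16.9 m ✓

Q ≈ 0.0650 m³/s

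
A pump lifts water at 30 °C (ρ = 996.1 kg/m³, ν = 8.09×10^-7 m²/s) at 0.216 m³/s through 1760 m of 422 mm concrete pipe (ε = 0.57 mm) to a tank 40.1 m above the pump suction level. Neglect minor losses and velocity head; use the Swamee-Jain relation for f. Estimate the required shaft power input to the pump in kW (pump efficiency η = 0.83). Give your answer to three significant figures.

V = 4Q/(πD²) = 1.544 m/s; Re = 8.06×10^5; ε/D = 0.00135; f = 0.02155
h_f = f(L/D)V²/2g = 10.93 m
Total head H = z + h_f = 40.1 + 10.93 = 51.03 m
P_hyd = ρgQH = 996.1·9.81·0.216·51.03 = 107.7 kW
P_shaft = P_hyd/η = 107.7/0.83 = 129.8 kW

P_shaft ≈ 130 kW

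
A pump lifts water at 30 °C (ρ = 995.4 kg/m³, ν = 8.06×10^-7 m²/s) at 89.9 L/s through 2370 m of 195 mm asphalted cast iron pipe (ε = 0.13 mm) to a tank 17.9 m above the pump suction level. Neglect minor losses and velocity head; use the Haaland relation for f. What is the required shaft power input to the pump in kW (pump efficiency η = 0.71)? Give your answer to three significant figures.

P_shaft ≈ 150 kW

V = 4Q/(πD²) = 3.010 m/s; Re = 7.28×10^5; ε/D = 6.67×10^-4; f = 0.01835
h_f = f(L/D)V²/2g = 103.0 m
Total head H = z + h_f = 17.9 + 103.0 = 120.9 m
P_hyd = ρgQH = 995.4·9.81·0.0899·120.9 = 106.1 kW
P_shaft = P_hyd/η = 106.1/0.71 = 149.5 kW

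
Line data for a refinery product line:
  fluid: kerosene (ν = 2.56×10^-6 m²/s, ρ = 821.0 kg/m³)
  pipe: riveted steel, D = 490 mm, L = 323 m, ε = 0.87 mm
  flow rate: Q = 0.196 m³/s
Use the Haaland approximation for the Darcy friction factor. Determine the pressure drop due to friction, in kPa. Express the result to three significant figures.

V = 4Q/(πD²) = 4·0.196/(π·0.490²) = 1.039 m/s
Re = VD/ν = 1.039·0.490/2.56×10^-6 = 1.99×10^5 → turbulent
ε/D = 0.87/490 = 0.00178
Haaland: f = 0.02360
h_f = f(L/D)V²/(2g) = 0.02360·(323/0.490)·1.039²/(2·9.81) = 0.8564 m
Δp = ρg·h_f = 821.0·9.81·0.8564 = 6.898 kPa

Δp ≈ 6.90 kPa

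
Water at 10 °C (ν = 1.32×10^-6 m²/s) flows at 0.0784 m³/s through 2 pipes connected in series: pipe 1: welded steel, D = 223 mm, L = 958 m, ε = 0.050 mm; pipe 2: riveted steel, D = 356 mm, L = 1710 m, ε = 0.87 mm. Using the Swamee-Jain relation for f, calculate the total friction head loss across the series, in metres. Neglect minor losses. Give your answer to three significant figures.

Pipe 1: V = 2.007 m/s, Re = 3.39×10^5, ε/D = 2.24×10^-4, f = 0.01629, h_1 = f(L/D)V²/2g = 14.38 m
Pipe 2: V = 0.7876 m/s, Re = 2.12×10^5, ε/D = 0.00244, f = 0.02563, h_2 = f(L/D)V²/2g = 3.892 m
Series → Q common, losses add: H = Σh = 18.27 m

H ≈ 18.3 m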